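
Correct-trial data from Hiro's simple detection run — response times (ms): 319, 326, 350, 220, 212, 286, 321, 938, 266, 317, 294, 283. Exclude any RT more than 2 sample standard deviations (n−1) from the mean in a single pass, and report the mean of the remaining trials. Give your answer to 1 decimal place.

290.4 ms

n = 12, ΣRT = 4132, M = 344.333
Σ(x−M)² = 403546.67; s = √(403546.67/11) = 191.536
Cutoffs: 344.333 ± 2·191.536 → [-38.7, 727.4]
Outside: 938 → excluded.
Retained (n=11): Σ = 3194, mean = 3194/11 = 290.364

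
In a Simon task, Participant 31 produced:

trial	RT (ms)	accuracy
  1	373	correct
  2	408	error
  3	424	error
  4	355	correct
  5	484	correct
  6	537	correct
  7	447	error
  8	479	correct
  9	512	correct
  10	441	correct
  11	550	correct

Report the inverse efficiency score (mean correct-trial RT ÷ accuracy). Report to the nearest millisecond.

Correct trials (n=8): 373, 355, 484, 537, 479, 512, 441, 550
Mean correct RT = 3731/8 = 466.3750 ms
Proportion correct = 8/11
IES = 466.3750 / (8/11) = 641.266 ms

641 ms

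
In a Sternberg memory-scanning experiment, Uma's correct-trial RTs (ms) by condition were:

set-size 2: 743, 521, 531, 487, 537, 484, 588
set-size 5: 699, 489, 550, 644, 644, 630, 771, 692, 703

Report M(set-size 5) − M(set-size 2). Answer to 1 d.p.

M(set-size 2) = 3891/7 = 555.857
M(set-size 5) = 5822/9 = 646.889
Difference = 646.889 − 555.857 = 91.032 ms

91.0 ms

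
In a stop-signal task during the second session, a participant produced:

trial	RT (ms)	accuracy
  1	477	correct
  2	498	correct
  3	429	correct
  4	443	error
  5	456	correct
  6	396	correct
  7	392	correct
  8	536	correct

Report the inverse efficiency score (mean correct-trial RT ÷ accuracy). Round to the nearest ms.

520 ms

Correct trials (n=7): 477, 498, 429, 456, 396, 392, 536
Mean correct RT = 3184/7 = 454.8571 ms
Proportion correct = 7/8
IES = 454.8571 / (7/8) = 519.837 ms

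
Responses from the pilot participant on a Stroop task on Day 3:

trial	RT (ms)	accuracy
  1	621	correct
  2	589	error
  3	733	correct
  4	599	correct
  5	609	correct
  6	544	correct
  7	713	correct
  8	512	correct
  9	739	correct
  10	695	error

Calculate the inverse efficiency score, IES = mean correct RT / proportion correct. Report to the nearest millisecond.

Correct trials (n=8): 621, 733, 599, 609, 544, 713, 512, 739
Mean correct RT = 5070/8 = 633.7500 ms
Proportion correct = 8/10
IES = 633.7500 / (8/10) = 792.188 ms

792 ms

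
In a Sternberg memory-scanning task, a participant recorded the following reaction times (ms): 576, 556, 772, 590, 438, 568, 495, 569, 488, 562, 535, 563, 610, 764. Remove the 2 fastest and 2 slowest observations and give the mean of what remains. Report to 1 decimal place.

562.4 ms

Sorted: 438, 488, 495, 535, 556, 562, 563, 568, 569, 576, 590, 610, 764, 772
Drop lowest 2 (438, 488) and highest 2 (764, 772)
Remaining (n=10): Σ = 5624, mean = 5624/10 = 562.400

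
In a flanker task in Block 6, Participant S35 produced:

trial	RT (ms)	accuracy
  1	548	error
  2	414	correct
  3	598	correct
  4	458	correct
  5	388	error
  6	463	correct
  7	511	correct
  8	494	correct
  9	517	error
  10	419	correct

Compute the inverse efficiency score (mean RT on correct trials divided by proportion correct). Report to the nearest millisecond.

Correct trials (n=7): 414, 598, 458, 463, 511, 494, 419
Mean correct RT = 3357/7 = 479.5714 ms
Proportion correct = 7/10
IES = 479.5714 / (7/10) = 685.102 ms

685 ms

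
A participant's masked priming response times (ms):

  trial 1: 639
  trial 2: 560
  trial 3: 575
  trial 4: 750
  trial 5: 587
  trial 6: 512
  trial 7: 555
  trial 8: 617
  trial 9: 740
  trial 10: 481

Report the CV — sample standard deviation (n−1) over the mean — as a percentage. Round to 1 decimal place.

n = 10, Σ = 6016, M = 601.6000
Σ(x−M)² = 70208.400; s = √(70208.400/9) = 88.3229
CV = 88.3229 / 601.6000 = 0.14681 = 14.681%

14.7%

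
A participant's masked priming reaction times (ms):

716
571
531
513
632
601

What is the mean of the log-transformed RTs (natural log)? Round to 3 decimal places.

6.381

ln(RT): 6.5737, 6.3474, 6.2748, 6.2403, 6.4489, 6.3986
Σ ln(RT) = 38.2836
Mean = 38.2836/6 = 6.38060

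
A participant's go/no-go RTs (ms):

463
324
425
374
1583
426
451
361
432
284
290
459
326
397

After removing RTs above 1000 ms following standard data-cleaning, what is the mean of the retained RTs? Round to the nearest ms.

386 ms

Excluded: 1583
Retained (n=13): Σ = 5012
Mean = 5012/13 = 385.5385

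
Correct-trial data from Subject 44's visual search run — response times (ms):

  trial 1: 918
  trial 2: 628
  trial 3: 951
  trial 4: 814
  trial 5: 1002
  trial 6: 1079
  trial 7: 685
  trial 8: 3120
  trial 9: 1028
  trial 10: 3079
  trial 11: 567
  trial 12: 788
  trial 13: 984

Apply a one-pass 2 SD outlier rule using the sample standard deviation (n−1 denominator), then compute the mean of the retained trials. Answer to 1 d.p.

n = 13, ΣRT = 15643, M = 1203.308
Σ(x−M)² = 8800346.77; s = √(8800346.77/12) = 856.366
Cutoffs: 1203.308 ± 2·856.366 → [-509.4, 2916.0]
Outside: 3079, 3120 → excluded.
Retained (n=11): Σ = 9444, mean = 9444/11 = 858.545

858.5 ms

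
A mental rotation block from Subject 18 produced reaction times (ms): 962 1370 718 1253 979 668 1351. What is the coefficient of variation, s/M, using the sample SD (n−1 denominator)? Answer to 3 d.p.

n = 7, Σ = 7301, M = 1043.0000
Σ(x−M)² = 502800.000; s = √(502800.000/6) = 289.4823
CV = 289.4823 / 1043.0000 = 0.27755

0.278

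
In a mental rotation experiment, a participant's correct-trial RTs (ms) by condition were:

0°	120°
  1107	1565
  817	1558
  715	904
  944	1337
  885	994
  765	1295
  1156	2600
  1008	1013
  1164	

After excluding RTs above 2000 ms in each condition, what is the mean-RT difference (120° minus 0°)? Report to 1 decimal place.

286.8 ms

120°: exclude 2600
M(0°) = 8561/9 = 951.222
M(120°) = 8666/7 = 1238.000
Difference = 1238.000 − 951.222 = 286.778 ms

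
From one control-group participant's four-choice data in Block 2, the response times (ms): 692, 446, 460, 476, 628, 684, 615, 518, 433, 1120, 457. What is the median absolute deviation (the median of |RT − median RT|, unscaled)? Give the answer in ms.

85 ms

Sorted: 433, 446, 457, 460, 476, 518, 615, 628, 684, 692, 1120 → median = 518
|x − 518|: 174, 72, 58, 42, 110, 166, 97, 0, 85, 602, 61
Sorted deviations: 0, 42, 58, 61, 72, 85, 97, 110, 166, 174, 602 → MAD = 85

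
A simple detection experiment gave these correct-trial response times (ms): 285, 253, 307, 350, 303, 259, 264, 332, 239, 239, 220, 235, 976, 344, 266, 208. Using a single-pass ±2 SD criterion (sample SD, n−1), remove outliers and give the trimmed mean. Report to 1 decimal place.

n = 16, ΣRT = 5080, M = 317.500
Σ(x−M)² = 490692.00; s = √(490692.00/15) = 180.867
Cutoffs: 317.500 ± 2·180.867 → [-44.2, 679.2]
Outside: 976 → excluded.
Retained (n=15): Σ = 4104, mean = 4104/15 = 273.600

273.6 ms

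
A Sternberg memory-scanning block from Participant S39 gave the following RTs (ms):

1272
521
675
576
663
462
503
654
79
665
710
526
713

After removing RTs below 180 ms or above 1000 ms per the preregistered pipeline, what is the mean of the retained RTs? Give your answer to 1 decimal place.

Excluded: 79, 1272
Retained (n=11): Σ = 6668
Mean = 6668/11 = 606.1818

606.2 ms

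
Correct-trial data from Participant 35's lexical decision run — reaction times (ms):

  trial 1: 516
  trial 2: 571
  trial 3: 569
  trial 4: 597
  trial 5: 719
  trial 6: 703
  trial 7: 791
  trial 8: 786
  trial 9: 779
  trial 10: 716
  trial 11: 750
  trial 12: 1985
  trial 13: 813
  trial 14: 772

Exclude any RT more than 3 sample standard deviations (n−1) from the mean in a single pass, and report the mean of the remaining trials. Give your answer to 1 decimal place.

n = 14, ΣRT = 11067, M = 790.500
Σ(x−M)² = 1657825.50; s = √(1657825.50/13) = 357.106
Cutoffs: 790.500 ± 3·357.106 → [-280.8, 1861.8]
Outside: 1985 → excluded.
Retained (n=13): Σ = 9082, mean = 9082/13 = 698.615

698.6 ms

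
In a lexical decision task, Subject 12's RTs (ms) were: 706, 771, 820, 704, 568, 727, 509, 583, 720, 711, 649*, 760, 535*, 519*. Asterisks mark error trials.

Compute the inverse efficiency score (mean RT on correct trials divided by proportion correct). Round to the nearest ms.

877 ms

Correct trials (n=11): 706, 771, 820, 704, 568, 727, 509, 583, 720, 711, 760
Mean correct RT = 7579/11 = 689.0000 ms
Proportion correct = 11/14
IES = 689.0000 / (11/14) = 876.909 ms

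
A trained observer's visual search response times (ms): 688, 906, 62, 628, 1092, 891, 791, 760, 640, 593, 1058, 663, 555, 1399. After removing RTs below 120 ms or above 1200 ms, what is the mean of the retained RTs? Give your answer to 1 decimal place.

Excluded: 62, 1399
Retained (n=12): Σ = 9265
Mean = 9265/12 = 772.0833

772.1 ms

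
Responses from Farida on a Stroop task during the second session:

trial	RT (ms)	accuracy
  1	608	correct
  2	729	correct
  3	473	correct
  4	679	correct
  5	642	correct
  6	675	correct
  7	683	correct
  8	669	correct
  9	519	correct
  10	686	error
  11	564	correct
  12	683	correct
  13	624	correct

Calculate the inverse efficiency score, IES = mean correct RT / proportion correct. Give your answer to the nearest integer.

Correct trials (n=12): 608, 729, 473, 679, 642, 675, 683, 669, 519, 564, 683, 624
Mean correct RT = 7548/12 = 629.0000 ms
Proportion correct = 12/13
IES = 629.0000 / (12/13) = 681.417 ms

681 ms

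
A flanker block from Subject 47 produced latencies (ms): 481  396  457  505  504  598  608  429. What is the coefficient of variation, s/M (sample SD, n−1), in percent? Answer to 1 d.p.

15.1%

n = 8, Σ = 3978, M = 497.2500
Σ(x−M)² = 39315.500; s = √(39315.500/7) = 74.9433
CV = 74.9433 / 497.2500 = 0.15072 = 15.072%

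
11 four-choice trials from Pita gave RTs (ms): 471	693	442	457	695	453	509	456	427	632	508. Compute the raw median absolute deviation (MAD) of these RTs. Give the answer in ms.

37 ms

Sorted: 427, 442, 453, 456, 457, 471, 508, 509, 632, 693, 695 → median = 471
|x − 471|: 0, 222, 29, 14, 224, 18, 38, 15, 44, 161, 37
Sorted deviations: 0, 14, 15, 18, 29, 37, 38, 44, 161, 222, 224 → MAD = 37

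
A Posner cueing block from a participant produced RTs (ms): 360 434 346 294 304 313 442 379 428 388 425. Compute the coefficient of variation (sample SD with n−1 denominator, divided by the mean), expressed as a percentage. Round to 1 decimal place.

n = 11, Σ = 4113, M = 373.9091
Σ(x−M)² = 29962.909; s = √(29962.909/10) = 54.7384
CV = 54.7384 / 373.9091 = 0.14639 = 14.639%

14.6%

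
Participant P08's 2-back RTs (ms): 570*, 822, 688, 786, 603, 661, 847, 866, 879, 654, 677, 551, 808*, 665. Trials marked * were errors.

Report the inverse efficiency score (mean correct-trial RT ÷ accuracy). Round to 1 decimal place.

Correct trials (n=12): 822, 688, 786, 603, 661, 847, 866, 879, 654, 677, 551, 665
Mean correct RT = 8699/12 = 724.9167 ms
Proportion correct = 12/14
IES = 724.9167 / (12/14) = 845.736 ms

845.7 ms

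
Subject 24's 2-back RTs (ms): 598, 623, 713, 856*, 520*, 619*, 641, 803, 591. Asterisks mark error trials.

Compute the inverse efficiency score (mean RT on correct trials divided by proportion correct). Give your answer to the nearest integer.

992 ms

Correct trials (n=6): 598, 623, 713, 641, 803, 591
Mean correct RT = 3969/6 = 661.5000 ms
Proportion correct = 6/9
IES = 661.5000 / (6/9) = 992.250 ms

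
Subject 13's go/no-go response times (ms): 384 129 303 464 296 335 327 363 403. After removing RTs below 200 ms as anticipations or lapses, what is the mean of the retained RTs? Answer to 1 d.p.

359.4 ms

Excluded: 129
Retained (n=8): Σ = 2875
Mean = 2875/8 = 359.3750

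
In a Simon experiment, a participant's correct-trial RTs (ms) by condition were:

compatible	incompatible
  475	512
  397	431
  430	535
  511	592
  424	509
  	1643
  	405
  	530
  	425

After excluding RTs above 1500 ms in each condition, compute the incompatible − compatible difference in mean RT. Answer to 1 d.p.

incompatible: exclude 1643
M(compatible) = 2237/5 = 447.400
M(incompatible) = 3939/8 = 492.375
Difference = 492.375 − 447.400 = 44.975 ms

45.0 ms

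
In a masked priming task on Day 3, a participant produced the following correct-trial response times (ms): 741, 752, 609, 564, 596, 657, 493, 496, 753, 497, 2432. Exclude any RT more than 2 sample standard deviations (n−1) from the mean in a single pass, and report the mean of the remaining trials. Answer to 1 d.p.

615.8 ms

n = 11, ΣRT = 8590, M = 780.909
Σ(x−M)² = 3100124.91; s = √(3100124.91/10) = 556.788
Cutoffs: 780.909 ± 2·556.788 → [-332.7, 1894.5]
Outside: 2432 → excluded.
Retained (n=10): Σ = 6158, mean = 6158/10 = 615.800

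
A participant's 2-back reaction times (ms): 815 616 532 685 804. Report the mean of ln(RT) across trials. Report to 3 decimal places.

6.524

ln(RT): 6.7032, 6.4232, 6.2766, 6.5294, 6.6896
Σ ln(RT) = 32.6221
Mean = 32.6221/5 = 6.52442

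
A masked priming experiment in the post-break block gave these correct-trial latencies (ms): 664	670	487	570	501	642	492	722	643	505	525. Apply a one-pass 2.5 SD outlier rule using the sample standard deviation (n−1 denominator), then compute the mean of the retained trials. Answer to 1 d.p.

583.7 ms

n = 11, ΣRT = 6421, M = 583.727
Σ(x−M)² = 74364.18; s = √(74364.18/10) = 86.235
Cutoffs: 583.727 ± 2.5·86.235 → [368.1, 799.3]
No RTs fall outside the cutoffs; all 11 retained. Mean = 6421/11 = 583.727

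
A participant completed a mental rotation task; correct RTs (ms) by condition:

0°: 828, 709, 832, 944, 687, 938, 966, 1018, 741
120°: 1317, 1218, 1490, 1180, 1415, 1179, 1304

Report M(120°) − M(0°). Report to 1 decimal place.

M(0°) = 7663/9 = 851.444
M(120°) = 9103/7 = 1300.429
Difference = 1300.429 − 851.444 = 448.984 ms

449.0 ms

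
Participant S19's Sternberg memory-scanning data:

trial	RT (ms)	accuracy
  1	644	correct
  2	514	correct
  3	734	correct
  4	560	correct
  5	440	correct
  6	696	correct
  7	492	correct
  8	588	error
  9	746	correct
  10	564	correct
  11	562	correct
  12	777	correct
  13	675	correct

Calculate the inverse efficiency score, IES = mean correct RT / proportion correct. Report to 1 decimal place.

668.4 ms

Correct trials (n=12): 644, 514, 734, 560, 440, 696, 492, 746, 564, 562, 777, 675
Mean correct RT = 7404/12 = 617.0000 ms
Proportion correct = 12/13
IES = 617.0000 / (12/13) = 668.417 ms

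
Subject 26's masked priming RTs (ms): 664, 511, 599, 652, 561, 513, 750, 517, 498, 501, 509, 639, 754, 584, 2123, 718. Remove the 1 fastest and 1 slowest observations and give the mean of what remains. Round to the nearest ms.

605 ms

Sorted: 498, 501, 509, 511, 513, 517, 561, 584, 599, 639, 652, 664, 718, 750, 754, 2123
Drop lowest 1 (498) and highest 1 (2123)
Remaining (n=14): Σ = 8472, mean = 8472/14 = 605.143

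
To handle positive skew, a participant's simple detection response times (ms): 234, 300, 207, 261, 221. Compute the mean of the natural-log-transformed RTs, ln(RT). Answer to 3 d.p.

ln(RT): 5.4553, 5.7038, 5.3327, 5.5645, 5.3982
Σ ln(RT) = 27.4545
Mean = 27.4545/5 = 5.49090

5.491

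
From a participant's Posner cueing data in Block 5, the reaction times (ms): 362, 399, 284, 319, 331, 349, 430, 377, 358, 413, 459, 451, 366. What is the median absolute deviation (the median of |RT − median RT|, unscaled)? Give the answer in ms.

Sorted: 284, 319, 331, 349, 358, 362, 366, 377, 399, 413, 430, 451, 459 → median = 366
|x − 366|: 4, 33, 82, 47, 35, 17, 64, 11, 8, 47, 93, 85, 0
Sorted deviations: 0, 4, 8, 11, 17, 33, 35, 47, 47, 64, 82, 85, 93 → MAD = 35

35 ms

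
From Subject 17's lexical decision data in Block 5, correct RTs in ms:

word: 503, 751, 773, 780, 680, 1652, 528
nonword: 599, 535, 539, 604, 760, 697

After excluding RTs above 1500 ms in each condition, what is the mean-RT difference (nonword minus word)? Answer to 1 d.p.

word: exclude 1652
M(word) = 4015/6 = 669.167
M(nonword) = 3734/6 = 622.333
Difference = 622.333 − 669.167 = -46.833 ms

-46.8 ms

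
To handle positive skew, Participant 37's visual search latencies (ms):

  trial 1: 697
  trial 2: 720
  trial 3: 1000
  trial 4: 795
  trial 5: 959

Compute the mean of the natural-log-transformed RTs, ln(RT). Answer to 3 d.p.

6.716

ln(RT): 6.5468, 6.5793, 6.9078, 6.6783, 6.8659
Σ ln(RT) = 33.5780
Mean = 33.5780/5 = 6.71561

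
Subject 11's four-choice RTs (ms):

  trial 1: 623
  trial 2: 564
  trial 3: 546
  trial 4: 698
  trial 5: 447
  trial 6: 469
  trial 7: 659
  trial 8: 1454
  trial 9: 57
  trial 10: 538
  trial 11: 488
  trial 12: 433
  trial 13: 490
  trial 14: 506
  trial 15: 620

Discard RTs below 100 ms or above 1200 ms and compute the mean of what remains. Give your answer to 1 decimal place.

544.7 ms

Excluded: 57, 1454
Retained (n=13): Σ = 7081
Mean = 7081/13 = 544.6923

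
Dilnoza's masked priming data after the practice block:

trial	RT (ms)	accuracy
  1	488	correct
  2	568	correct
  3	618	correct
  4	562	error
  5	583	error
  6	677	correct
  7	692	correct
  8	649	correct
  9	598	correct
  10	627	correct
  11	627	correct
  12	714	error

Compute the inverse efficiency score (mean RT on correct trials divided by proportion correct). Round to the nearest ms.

Correct trials (n=9): 488, 568, 618, 677, 692, 649, 598, 627, 627
Mean correct RT = 5544/9 = 616.0000 ms
Proportion correct = 9/12
IES = 616.0000 / (9/12) = 821.333 ms

821 ms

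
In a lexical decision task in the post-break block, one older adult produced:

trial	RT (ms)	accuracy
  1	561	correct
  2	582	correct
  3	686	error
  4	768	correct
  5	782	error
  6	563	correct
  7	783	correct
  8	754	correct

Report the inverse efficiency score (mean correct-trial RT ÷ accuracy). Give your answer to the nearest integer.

Correct trials (n=6): 561, 582, 768, 563, 783, 754
Mean correct RT = 4011/6 = 668.5000 ms
Proportion correct = 6/8
IES = 668.5000 / (6/8) = 891.333 ms

891 ms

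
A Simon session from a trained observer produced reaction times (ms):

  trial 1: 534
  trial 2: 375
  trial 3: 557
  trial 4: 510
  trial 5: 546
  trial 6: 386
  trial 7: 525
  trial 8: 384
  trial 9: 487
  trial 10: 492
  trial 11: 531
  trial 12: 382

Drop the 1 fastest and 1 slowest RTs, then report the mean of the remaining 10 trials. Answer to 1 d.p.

477.7 ms

Sorted: 375, 382, 384, 386, 487, 492, 510, 525, 531, 534, 546, 557
Drop lowest 1 (375) and highest 1 (557)
Remaining (n=10): Σ = 4777, mean = 4777/10 = 477.700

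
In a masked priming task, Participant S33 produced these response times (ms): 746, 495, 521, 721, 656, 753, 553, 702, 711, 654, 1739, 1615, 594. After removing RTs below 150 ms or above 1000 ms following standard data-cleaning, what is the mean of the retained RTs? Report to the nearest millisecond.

646 ms

Excluded: 1615, 1739
Retained (n=11): Σ = 7106
Mean = 7106/11 = 646.0000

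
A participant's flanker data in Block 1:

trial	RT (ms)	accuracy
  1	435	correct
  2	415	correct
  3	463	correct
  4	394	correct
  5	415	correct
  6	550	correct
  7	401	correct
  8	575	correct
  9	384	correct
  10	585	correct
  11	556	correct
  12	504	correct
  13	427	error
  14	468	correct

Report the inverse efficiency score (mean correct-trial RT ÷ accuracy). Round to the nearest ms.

509 ms

Correct trials (n=13): 435, 415, 463, 394, 415, 550, 401, 575, 384, 585, 556, 504, 468
Mean correct RT = 6145/13 = 472.6923 ms
Proportion correct = 13/14
IES = 472.6923 / (13/14) = 509.053 ms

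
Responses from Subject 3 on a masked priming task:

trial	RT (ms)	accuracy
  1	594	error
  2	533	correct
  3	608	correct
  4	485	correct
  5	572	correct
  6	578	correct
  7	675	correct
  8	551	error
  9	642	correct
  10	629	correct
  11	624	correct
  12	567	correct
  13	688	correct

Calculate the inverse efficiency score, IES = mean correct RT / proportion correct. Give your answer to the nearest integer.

Correct trials (n=11): 533, 608, 485, 572, 578, 675, 642, 629, 624, 567, 688
Mean correct RT = 6601/11 = 600.0909 ms
Proportion correct = 11/13
IES = 600.0909 / (11/13) = 709.198 ms

709 ms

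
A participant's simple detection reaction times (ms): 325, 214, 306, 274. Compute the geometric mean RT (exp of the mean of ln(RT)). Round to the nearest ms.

ln(RT): 5.7838, 5.3660, 5.7236, 5.6131
Mean ln(RT) = 22.4865/4 = 5.62163
Geometric mean = exp(5.62163) = 276.34 ms

276 ms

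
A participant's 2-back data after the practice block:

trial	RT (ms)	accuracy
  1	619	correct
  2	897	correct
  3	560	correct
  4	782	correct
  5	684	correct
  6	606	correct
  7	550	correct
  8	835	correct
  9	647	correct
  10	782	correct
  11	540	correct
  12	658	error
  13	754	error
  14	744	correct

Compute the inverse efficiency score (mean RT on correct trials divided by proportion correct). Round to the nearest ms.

802 ms

Correct trials (n=12): 619, 897, 560, 782, 684, 606, 550, 835, 647, 782, 540, 744
Mean correct RT = 8246/12 = 687.1667 ms
Proportion correct = 12/14
IES = 687.1667 / (12/14) = 801.694 ms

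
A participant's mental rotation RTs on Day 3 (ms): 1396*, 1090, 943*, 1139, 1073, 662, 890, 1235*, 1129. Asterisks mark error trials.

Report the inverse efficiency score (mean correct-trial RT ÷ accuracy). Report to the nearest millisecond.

Correct trials (n=6): 1090, 1139, 1073, 662, 890, 1129
Mean correct RT = 5983/6 = 997.1667 ms
Proportion correct = 6/9
IES = 997.1667 / (6/9) = 1495.750 ms

1496 ms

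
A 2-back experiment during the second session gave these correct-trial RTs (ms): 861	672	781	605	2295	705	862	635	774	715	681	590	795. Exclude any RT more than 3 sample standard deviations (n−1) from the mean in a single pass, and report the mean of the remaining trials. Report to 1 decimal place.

723.0 ms

n = 13, ΣRT = 10971, M = 843.923
Σ(x−M)² = 2374716.92; s = √(2374716.92/12) = 444.852
Cutoffs: 843.923 ± 3·444.852 → [-490.6, 2178.5]
Outside: 2295 → excluded.
Retained (n=12): Σ = 8676, mean = 8676/12 = 723.000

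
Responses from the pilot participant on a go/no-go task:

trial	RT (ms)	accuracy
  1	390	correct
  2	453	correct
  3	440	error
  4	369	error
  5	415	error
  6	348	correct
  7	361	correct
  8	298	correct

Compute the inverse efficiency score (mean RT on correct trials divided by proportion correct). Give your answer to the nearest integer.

592 ms

Correct trials (n=5): 390, 453, 348, 361, 298
Mean correct RT = 1850/5 = 370.0000 ms
Proportion correct = 5/8
IES = 370.0000 / (5/8) = 592.000 ms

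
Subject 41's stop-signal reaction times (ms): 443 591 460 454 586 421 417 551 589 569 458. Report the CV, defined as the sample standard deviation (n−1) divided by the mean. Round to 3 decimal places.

0.144

n = 11, Σ = 5539, M = 503.5455
Σ(x−M)² = 52680.727; s = √(52680.727/10) = 72.5815
CV = 72.5815 / 503.5455 = 0.14414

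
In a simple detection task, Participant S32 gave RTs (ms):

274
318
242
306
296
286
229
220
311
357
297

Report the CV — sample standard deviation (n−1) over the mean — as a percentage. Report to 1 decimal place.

n = 11, Σ = 3136, M = 285.0909
Σ(x−M)² = 16986.909; s = √(16986.909/10) = 41.2152
CV = 41.2152 / 285.0909 = 0.14457 = 14.457%

14.5%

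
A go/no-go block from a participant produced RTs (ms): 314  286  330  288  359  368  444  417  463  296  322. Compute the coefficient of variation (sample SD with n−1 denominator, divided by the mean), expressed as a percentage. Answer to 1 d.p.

17.8%

n = 11, Σ = 3887, M = 353.3636
Σ(x−M)² = 39710.545; s = √(39710.545/10) = 63.0163
CV = 63.0163 / 353.3636 = 0.17833 = 17.833%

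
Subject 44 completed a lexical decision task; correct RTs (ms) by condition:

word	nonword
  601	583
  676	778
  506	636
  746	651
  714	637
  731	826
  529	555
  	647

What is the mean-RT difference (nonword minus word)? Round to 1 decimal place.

20.8 ms

M(word) = 4503/7 = 643.286
M(nonword) = 5313/8 = 664.125
Difference = 664.125 − 643.286 = 20.839 ms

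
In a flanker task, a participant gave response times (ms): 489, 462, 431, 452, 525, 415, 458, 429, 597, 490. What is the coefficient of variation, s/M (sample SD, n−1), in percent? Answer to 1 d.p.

n = 10, Σ = 4748, M = 474.8000
Σ(x−M)² = 26443.600; s = √(26443.600/9) = 54.2050
CV = 54.2050 / 474.8000 = 0.11416 = 11.416%

11.4%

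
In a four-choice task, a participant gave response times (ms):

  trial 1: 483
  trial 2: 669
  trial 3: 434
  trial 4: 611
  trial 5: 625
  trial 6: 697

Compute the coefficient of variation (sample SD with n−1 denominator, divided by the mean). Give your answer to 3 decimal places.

0.179

n = 6, Σ = 3519, M = 586.5000
Σ(x−M)² = 55067.500; s = √(55067.500/5) = 104.9452
CV = 104.9452 / 586.5000 = 0.17893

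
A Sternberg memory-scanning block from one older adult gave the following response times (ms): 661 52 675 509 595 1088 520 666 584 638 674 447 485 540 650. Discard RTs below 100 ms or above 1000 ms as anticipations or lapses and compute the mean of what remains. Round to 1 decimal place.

Excluded: 52, 1088
Retained (n=13): Σ = 7644
Mean = 7644/13 = 588.0000

588.0 ms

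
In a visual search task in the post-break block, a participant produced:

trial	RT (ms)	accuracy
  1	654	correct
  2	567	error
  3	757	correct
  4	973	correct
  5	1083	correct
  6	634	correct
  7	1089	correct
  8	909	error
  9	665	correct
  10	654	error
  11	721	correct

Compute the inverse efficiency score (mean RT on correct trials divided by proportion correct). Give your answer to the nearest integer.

1130 ms

Correct trials (n=8): 654, 757, 973, 1083, 634, 1089, 665, 721
Mean correct RT = 6576/8 = 822.0000 ms
Proportion correct = 8/11
IES = 822.0000 / (8/11) = 1130.250 ms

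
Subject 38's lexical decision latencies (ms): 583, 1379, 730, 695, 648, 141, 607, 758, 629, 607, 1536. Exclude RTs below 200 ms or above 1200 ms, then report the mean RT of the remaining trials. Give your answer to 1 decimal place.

Excluded: 141, 1379, 1536
Retained (n=8): Σ = 5257
Mean = 5257/8 = 657.1250

657.1 ms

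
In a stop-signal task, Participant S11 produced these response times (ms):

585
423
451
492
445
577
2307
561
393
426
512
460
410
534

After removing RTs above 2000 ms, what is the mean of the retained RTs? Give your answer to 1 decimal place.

Excluded: 2307
Retained (n=13): Σ = 6269
Mean = 6269/13 = 482.2308

482.2 ms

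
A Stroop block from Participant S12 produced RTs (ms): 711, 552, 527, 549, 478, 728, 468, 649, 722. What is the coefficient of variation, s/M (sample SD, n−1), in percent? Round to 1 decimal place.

n = 9, Σ = 5384, M = 598.2222
Σ(x−M)² = 88503.556; s = √(88503.556/8) = 105.1805
CV = 105.1805 / 598.2222 = 0.17582 = 17.582%

17.6%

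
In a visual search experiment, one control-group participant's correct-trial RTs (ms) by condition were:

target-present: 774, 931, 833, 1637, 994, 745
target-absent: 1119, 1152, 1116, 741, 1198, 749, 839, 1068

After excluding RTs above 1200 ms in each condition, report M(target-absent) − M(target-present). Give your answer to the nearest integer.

142 ms

target-present: exclude 1637
M(target-present) = 4277/5 = 855.400
M(target-absent) = 7982/8 = 997.750
Difference = 997.750 − 855.400 = 142.350 ms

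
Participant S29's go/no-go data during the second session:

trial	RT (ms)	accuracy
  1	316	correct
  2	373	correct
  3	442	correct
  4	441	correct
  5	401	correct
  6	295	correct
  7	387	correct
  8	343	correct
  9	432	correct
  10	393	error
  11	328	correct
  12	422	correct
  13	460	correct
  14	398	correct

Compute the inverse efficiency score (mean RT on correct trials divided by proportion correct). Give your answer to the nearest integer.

Correct trials (n=13): 316, 373, 442, 441, 401, 295, 387, 343, 432, 328, 422, 460, 398
Mean correct RT = 5038/13 = 387.5385 ms
Proportion correct = 13/14
IES = 387.5385 / (13/14) = 417.349 ms

417 ms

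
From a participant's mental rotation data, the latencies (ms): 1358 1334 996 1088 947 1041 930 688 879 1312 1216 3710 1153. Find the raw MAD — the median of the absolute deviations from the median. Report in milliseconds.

Sorted: 688, 879, 930, 947, 996, 1041, 1088, 1153, 1216, 1312, 1334, 1358, 3710 → median = 1088
|x − 1088|: 270, 246, 92, 0, 141, 47, 158, 400, 209, 224, 128, 2622, 65
Sorted deviations: 0, 47, 65, 92, 128, 141, 158, 209, 224, 246, 270, 400, 2622 → MAD = 158

158 ms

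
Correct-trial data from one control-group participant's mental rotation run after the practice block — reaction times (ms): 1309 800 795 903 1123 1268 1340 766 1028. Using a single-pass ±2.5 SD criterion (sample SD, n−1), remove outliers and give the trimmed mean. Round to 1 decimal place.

1036.9 ms

n = 9, ΣRT = 9332, M = 1036.889
Σ(x−M)² = 432760.89; s = √(432760.89/8) = 232.584
Cutoffs: 1036.889 ± 2.5·232.584 → [455.4, 1618.3]
No RTs fall outside the cutoffs; all 9 retained. Mean = 9332/9 = 1036.889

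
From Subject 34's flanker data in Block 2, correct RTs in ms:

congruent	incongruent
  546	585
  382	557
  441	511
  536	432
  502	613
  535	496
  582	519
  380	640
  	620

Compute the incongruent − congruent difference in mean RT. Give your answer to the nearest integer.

M(congruent) = 3904/8 = 488.000
M(incongruent) = 4973/9 = 552.556
Difference = 552.556 − 488.000 = 64.556 ms

65 ms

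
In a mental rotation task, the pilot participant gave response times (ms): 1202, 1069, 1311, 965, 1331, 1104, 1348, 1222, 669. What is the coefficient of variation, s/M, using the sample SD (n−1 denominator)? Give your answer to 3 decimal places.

0.191

n = 9, Σ = 10221, M = 1135.6667
Σ(x−M)² = 378188.000; s = √(378188.000/8) = 217.4247
CV = 217.4247 / 1135.6667 = 0.19145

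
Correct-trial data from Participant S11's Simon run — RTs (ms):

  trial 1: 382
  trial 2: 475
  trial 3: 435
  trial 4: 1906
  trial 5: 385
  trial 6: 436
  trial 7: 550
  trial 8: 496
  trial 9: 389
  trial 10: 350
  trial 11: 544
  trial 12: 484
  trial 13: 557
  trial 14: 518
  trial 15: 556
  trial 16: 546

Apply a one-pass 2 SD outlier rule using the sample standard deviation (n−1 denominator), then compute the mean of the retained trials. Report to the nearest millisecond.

474 ms

n = 16, ΣRT = 9009, M = 563.062
Σ(x−M)² = 1997654.94; s = √(1997654.94/15) = 364.934
Cutoffs: 563.062 ± 2·364.934 → [-166.8, 1292.9]
Outside: 1906 → excluded.
Retained (n=15): Σ = 7103, mean = 7103/15 = 473.533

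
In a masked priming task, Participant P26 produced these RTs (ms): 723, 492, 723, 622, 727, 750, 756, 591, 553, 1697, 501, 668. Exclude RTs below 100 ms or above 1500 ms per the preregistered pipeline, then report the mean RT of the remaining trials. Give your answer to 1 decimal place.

646.0 ms

Excluded: 1697
Retained (n=11): Σ = 7106
Mean = 7106/11 = 646.0000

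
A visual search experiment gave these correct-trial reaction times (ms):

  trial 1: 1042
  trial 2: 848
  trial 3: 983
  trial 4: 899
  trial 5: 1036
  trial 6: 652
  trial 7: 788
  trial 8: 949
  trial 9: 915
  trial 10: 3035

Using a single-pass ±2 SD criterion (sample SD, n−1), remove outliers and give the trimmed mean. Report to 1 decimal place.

n = 10, ΣRT = 11147, M = 1114.700
Σ(x−M)² = 4222192.10; s = √(4222192.10/9) = 684.932
Cutoffs: 1114.700 ± 2·684.932 → [-255.2, 2484.6]
Outside: 3035 → excluded.
Retained (n=9): Σ = 8112, mean = 8112/9 = 901.333

901.3 ms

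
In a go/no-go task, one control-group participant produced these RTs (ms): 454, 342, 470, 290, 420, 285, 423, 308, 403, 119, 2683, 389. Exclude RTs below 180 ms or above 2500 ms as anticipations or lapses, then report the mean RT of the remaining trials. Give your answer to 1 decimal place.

378.4 ms

Excluded: 119, 2683
Retained (n=10): Σ = 3784
Mean = 3784/10 = 378.4000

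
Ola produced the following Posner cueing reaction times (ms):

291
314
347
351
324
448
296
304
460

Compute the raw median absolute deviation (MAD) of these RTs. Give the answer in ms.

Sorted: 291, 296, 304, 314, 324, 347, 351, 448, 460 → median = 324
|x − 324|: 33, 10, 23, 27, 0, 124, 28, 20, 136
Sorted deviations: 0, 10, 20, 23, 27, 28, 33, 124, 136 → MAD = 27

27 ms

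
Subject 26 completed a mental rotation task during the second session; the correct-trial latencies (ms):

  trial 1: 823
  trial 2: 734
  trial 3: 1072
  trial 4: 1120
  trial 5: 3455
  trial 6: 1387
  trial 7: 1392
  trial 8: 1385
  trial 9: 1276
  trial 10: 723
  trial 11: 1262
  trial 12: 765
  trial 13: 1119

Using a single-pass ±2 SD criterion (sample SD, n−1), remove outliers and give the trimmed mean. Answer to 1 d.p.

1088.2 ms

n = 13, ΣRT = 16513, M = 1270.231
Σ(x−M)² = 5941966.31; s = √(5941966.31/12) = 703.679
Cutoffs: 1270.231 ± 2·703.679 → [-137.1, 2677.6]
Outside: 3455 → excluded.
Retained (n=12): Σ = 13058, mean = 13058/12 = 1088.167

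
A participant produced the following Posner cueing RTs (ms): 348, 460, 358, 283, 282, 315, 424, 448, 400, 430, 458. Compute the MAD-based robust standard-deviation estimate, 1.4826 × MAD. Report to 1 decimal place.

Sorted: 282, 283, 315, 348, 358, 400, 424, 430, 448, 458, 460 → median = 400
|x − 400| sorted: 0, 24, 30, 42, 48, 52, 58, 60, 85, 117, 118 → MAD = 52
Robust SD ≈ 1.4826 × 52 = 77.095

77.1 ms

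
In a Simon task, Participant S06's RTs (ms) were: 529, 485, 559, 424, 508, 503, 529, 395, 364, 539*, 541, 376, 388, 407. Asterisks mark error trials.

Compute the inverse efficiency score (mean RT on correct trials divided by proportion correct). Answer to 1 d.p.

Correct trials (n=13): 529, 485, 559, 424, 508, 503, 529, 395, 364, 541, 376, 388, 407
Mean correct RT = 6008/13 = 462.1538 ms
Proportion correct = 13/14
IES = 462.1538 / (13/14) = 497.704 ms

497.7 ms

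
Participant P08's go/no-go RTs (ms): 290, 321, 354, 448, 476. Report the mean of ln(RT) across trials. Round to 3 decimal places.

ln(RT): 5.6699, 5.7714, 5.8693, 6.1048, 6.1654
Σ ln(RT) = 29.5808
Mean = 29.5808/5 = 5.91617

5.916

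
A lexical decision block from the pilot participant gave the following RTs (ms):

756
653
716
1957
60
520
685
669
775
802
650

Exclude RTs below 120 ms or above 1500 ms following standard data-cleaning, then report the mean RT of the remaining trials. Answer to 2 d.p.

Excluded: 60, 1957
Retained (n=9): Σ = 6226
Mean = 6226/9 = 691.7778

691.78 ms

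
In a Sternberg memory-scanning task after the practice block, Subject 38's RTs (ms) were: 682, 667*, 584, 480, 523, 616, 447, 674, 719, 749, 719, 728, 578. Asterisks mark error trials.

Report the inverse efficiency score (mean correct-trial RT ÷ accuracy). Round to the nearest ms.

677 ms

Correct trials (n=12): 682, 584, 480, 523, 616, 447, 674, 719, 749, 719, 728, 578
Mean correct RT = 7499/12 = 624.9167 ms
Proportion correct = 12/13
IES = 624.9167 / (12/13) = 676.993 ms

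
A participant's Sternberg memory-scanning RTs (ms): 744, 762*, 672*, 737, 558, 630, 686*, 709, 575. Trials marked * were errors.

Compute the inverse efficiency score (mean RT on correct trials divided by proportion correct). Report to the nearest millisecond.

Correct trials (n=6): 744, 737, 558, 630, 709, 575
Mean correct RT = 3953/6 = 658.8333 ms
Proportion correct = 6/9
IES = 658.8333 / (6/9) = 988.250 ms

988 ms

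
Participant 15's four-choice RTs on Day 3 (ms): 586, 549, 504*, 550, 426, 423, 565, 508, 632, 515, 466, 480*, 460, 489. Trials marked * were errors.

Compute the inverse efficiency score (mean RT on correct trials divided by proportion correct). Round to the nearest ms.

Correct trials (n=12): 586, 549, 550, 426, 423, 565, 508, 632, 515, 466, 460, 489
Mean correct RT = 6169/12 = 514.0833 ms
Proportion correct = 12/14
IES = 514.0833 / (12/14) = 599.764 ms

600 ms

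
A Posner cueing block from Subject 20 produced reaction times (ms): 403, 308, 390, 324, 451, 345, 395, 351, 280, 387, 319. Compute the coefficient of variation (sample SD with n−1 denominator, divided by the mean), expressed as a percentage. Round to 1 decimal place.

n = 11, Σ = 3953, M = 359.3636
Σ(x−M)² = 25366.545; s = √(25366.545/10) = 50.3652
CV = 50.3652 / 359.3636 = 0.14015 = 14.015%

14.0%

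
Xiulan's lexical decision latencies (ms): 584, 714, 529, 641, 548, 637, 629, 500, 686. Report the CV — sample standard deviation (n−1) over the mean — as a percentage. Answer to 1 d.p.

n = 9, Σ = 5468, M = 607.5556
Σ(x−M)² = 41770.222; s = √(41770.222/8) = 72.2584
CV = 72.2584 / 607.5556 = 0.11893 = 11.893%

11.9%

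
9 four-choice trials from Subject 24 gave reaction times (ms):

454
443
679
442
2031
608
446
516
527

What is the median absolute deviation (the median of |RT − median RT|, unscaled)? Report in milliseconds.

73 ms

Sorted: 442, 443, 446, 454, 516, 527, 608, 679, 2031 → median = 516
|x − 516|: 62, 73, 163, 74, 1515, 92, 70, 0, 11
Sorted deviations: 0, 11, 62, 70, 73, 74, 92, 163, 1515 → MAD = 73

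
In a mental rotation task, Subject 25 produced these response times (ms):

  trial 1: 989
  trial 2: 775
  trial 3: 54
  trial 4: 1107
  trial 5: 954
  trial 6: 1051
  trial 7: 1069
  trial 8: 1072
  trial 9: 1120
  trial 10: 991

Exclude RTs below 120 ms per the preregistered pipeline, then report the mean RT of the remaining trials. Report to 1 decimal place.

Excluded: 54
Retained (n=9): Σ = 9128
Mean = 9128/9 = 1014.2222

1014.2 ms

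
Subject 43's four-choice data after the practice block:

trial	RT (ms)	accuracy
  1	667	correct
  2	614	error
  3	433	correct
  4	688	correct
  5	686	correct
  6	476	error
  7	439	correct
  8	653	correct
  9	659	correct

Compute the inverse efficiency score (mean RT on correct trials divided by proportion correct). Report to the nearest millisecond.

776 ms

Correct trials (n=7): 667, 433, 688, 686, 439, 653, 659
Mean correct RT = 4225/7 = 603.5714 ms
Proportion correct = 7/9
IES = 603.5714 / (7/9) = 776.020 ms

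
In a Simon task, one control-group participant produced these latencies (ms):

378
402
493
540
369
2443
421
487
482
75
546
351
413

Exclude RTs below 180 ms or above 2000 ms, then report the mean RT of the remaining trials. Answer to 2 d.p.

Excluded: 75, 2443
Retained (n=11): Σ = 4882
Mean = 4882/11 = 443.8182

443.82 ms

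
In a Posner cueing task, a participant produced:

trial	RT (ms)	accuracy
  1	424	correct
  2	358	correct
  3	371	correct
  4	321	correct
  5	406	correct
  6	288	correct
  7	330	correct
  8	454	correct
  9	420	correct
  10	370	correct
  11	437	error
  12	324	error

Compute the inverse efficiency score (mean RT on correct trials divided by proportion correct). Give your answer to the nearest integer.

Correct trials (n=10): 424, 358, 371, 321, 406, 288, 330, 454, 420, 370
Mean correct RT = 3742/10 = 374.2000 ms
Proportion correct = 10/12
IES = 374.2000 / (10/12) = 449.040 ms

449 ms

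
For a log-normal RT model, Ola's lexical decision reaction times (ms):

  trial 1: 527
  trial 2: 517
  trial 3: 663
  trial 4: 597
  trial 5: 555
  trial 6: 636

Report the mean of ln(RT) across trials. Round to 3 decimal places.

ln(RT): 6.2672, 6.2480, 6.4968, 6.3919, 6.3190, 6.4552
Σ ln(RT) = 38.1781
Mean = 38.1781/6 = 6.36302

6.363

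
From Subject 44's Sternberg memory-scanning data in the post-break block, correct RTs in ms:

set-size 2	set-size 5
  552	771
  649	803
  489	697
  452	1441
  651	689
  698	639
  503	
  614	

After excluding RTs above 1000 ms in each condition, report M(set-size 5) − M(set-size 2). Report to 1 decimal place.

set-size 5: exclude 1441
M(set-size 2) = 4608/8 = 576.000
M(set-size 5) = 3599/5 = 719.800
Difference = 719.800 − 576.000 = 143.800 ms

143.8 ms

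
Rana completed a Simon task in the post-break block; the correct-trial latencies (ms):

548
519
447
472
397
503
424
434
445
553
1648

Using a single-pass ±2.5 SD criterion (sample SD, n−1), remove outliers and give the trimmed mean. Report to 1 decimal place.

n = 11, ΣRT = 6390, M = 580.909
Σ(x−M)² = 1278736.91; s = √(1278736.91/10) = 357.594
Cutoffs: 580.909 ± 2.5·357.594 → [-313.1, 1474.9]
Outside: 1648 → excluded.
Retained (n=10): Σ = 4742, mean = 4742/10 = 474.200

474.2 ms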